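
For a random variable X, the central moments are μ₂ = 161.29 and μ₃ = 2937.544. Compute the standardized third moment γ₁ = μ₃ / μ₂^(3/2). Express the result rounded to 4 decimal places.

σ = √μ₂ = √161.29 = 12.70000
σ³ = μ₂^(3/2) = 2048.38300
γ₁ = μ₃/σ³ = 2937.544 / 2048.38300 ≈ 1.4341

1.4341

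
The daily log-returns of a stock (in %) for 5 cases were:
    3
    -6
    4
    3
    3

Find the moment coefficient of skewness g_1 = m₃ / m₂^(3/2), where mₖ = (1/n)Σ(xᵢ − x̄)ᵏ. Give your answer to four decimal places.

-1.4581

x̄ = (3 - 6 + 4 + 3 + 3) / 5 = 1.4000
deviations (xᵢ − x̄): 1.6000, -7.4000, 2.6000, 1.6000, 1.6000
Σ(xᵢ − x̄)² = 69.2000 ⇒ m₂ = 69.2000/5 = 13.84000
Σ(xᵢ − x̄)³ = -375.3600 ⇒ m₃ = -375.3600/5 = -75.07200
m₂^(3/2) = 13.84000^(1.5) = 51.48778
g_1 = m₃ / m₂^(3/2) = -75.07200 / 51.48778 ≈ -1.4581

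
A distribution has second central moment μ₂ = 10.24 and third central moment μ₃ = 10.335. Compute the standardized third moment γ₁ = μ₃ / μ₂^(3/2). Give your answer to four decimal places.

σ = √μ₂ = √10.24 = 3.20000
σ³ = μ₂^(3/2) = 32.76800
γ₁ = μ₃/σ³ = 10.335 / 32.76800 ≈ 0.3154

0.3154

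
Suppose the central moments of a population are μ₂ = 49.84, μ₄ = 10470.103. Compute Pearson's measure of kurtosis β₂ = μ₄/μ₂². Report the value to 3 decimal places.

4.215

μ₂² = 49.84² = 2484.02560
μ₄/μ₂² = 10470.103 / 2484.02560 = 4.21497
β₂ ≈ 4.215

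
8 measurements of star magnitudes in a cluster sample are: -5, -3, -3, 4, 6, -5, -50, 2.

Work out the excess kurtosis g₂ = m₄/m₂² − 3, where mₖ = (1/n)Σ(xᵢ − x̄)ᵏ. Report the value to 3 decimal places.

2.555

x̄ = -6.7500
Σ(xᵢ − x̄)² = 2259.5000 ⇒ m₂ = 282.43750
Σ(xᵢ − x̄)⁴ = 3545061.4063 ⇒ m₄ = 443132.67578
m₂² = 79770.94141
g₂ = m₄/m₂² − 3 = 5.55506 − 3 ≈ 2.555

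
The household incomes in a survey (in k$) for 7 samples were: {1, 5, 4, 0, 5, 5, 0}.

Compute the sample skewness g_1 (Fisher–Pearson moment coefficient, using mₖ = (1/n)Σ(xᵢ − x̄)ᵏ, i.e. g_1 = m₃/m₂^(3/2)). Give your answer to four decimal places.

-0.2834

x̄ = (1 + 5 + 4 + 0 + 5 + 5 + 0) / 7 = 2.8571
deviations (xᵢ − x̄): -1.8571, 2.1429, 1.1429, -2.8571, 2.1429, 2.1429, -2.8571
Σ(xᵢ − x̄)² = 34.8571 ⇒ m₂ = 34.8571/7 = 4.97959
Σ(xᵢ − x̄)³ = -22.0408 ⇒ m₃ = -22.0408/7 = -3.14869
m₂^(3/2) = 4.97959^(1.5) = 11.11196
g_1 = m₃ / m₂^(3/2) = -3.14869 / 11.11196 ≈ -0.2834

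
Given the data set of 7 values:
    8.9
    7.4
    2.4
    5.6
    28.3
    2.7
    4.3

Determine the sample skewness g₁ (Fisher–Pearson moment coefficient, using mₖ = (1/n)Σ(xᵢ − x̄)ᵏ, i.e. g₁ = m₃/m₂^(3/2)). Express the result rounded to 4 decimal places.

1.7594

x̄ = (8.9 + 7.4 + 2.4 + 5.6 + 28.3 + 2.7 + 4.3) / 7 = 8.5143
deviations (xᵢ − x̄): 0.3857, -1.1143, -6.1143, -2.9143, 19.7857, -5.8143, -4.2143
Σ(xᵢ − x̄)² = 490.3086 ⇒ m₂ = 490.3086/7 = 70.04408
Σ(xᵢ − x̄)³ = 7219.5418 ⇒ m₃ = 7219.5418/7 = 1031.36311
m₂^(3/2) = 70.04408^(1.5) = 586.21533
g₁ = m₃ / m₂^(3/2) = 1031.36311 / 586.21533 ≈ 1.7594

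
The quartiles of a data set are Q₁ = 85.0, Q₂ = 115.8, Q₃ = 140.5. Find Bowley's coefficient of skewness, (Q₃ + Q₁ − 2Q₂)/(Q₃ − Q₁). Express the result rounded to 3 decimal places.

numerator: Q₃ + Q₁ − 2Q₂ = 140.5 + 85.0 − 2×115.8 = -6.1000
denominator: Q₃ − Q₁ = 140.5 − 85.0 = 55.5000
Bowley skewness = -6.1000 / 55.5000 ≈ -0.110

-0.110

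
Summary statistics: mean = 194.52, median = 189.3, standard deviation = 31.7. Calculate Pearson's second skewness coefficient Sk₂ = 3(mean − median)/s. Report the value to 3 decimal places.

0.494

Sk₂ = 3(194.52 − 189.3) / 31.7 = 3 × 5.2200 / 31.7
    = 15.6600 / 31.7 ≈ 0.494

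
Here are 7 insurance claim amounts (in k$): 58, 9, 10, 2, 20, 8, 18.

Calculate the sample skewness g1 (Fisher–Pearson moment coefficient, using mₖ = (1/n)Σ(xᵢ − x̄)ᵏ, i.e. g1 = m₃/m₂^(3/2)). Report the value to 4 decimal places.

1.6048

x̄ = (58 + 9 + 10 + 2 + 20 + 8 + 18) / 7 = 17.8571
deviations (xᵢ − x̄): 40.1429, -8.8571, -7.8571, -15.8571, 2.1429, -9.8571, 0.1429
Σ(xᵢ − x̄)² = 2104.8571 ⇒ m₂ = 2104.8571/7 = 300.69388
Σ(xᵢ − x̄)³ = 58573.1020 ⇒ m₃ = 58573.1020/7 = 8367.58601
m₂^(3/2) = 300.69388^(1.5) = 5214.19031
g1 = m₃ / m₂^(3/2) = 8367.58601 / 5214.19031 ≈ 1.6048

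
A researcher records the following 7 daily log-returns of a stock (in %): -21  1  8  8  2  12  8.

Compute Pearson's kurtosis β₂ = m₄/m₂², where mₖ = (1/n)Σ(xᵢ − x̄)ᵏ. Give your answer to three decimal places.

4.128

x̄ = 2.5714
Σ(xᵢ − x̄)² = 735.7143 ⇒ m₂ = 105.10204
Σ(xᵢ − x̄)⁴ = 319219.3528 ⇒ m₄ = 45602.76468
m₂² = 11046.43898
β₂ = m₄/m₂² = 45602.76468 / 11046.43898 ≈ 4.128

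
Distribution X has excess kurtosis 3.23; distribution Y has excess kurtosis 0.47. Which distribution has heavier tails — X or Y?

Higher excess kurtosis ⇒ heavier tails relative to the normal distribution.
3.23 vs 0.47: the larger is 3.23, so X has heavier tails.

X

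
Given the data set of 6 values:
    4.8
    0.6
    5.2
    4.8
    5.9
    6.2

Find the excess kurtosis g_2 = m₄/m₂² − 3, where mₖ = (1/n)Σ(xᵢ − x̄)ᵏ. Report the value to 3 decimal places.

x̄ = 4.5833
Σ(xᵢ − x̄)² = 20.6883 ⇒ m₂ = 3.44806
Σ(xᵢ − x̄)⁴ = 261.7453 ⇒ m₄ = 43.62422
m₂² = 11.88909
g_2 = m₄/m₂² − 3 = 3.66927 − 3 ≈ 0.669

0.669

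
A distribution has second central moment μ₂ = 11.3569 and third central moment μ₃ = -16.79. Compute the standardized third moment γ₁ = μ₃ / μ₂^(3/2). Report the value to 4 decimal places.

-0.4387

σ = √μ₂ = √11.3569 = 3.37000
σ³ = μ₂^(3/2) = 38.27275
γ₁ = μ₃/σ³ = -16.79 / 38.27275 ≈ -0.4387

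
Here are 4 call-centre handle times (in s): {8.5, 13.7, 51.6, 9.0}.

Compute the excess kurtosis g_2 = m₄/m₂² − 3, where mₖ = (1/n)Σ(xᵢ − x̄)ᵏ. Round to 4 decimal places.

x̄ = 20.7000
Σ(xᵢ − x̄)² = 1289.5400 ⇒ m₂ = 322.38500
Σ(xᵢ − x̄)⁴ = 954955.3538 ⇒ m₄ = 238738.83845
m₂² = 103932.08823
g_2 = m₄/m₂² − 3 = 2.29707 − 3 ≈ -0.7029

-0.7029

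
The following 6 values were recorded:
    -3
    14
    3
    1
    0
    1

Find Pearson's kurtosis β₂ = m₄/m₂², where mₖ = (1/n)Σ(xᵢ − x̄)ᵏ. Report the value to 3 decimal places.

3.514

x̄ = 2.6667
Σ(xᵢ − x̄)² = 173.3333 ⇒ m₂ = 28.88889
Σ(xᵢ − x̄)⁴ = 17595.1111 ⇒ m₄ = 2932.51852
m₂² = 834.56790
β₂ = m₄/m₂² = 2932.51852 / 834.56790 ≈ 3.514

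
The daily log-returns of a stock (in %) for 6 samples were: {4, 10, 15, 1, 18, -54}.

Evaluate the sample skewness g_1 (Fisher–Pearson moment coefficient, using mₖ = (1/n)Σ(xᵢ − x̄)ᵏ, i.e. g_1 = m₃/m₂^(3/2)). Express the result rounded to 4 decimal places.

-1.5631

x̄ = (4 + 10 + 15 + 1 + 18 - 54) / 6 = -1.0000
deviations (xᵢ − x̄): 5.0000, 11.0000, 16.0000, 2.0000, 19.0000, -53.0000
Σ(xᵢ − x̄)² = 3576.0000 ⇒ m₂ = 3576.0000/6 = 596.00000
Σ(xᵢ − x̄)³ = -136458.0000 ⇒ m₃ = -136458.0000/6 = -22743.00000
m₂^(3/2) = 596.00000^(1.5) = 14550.21429
g_1 = m₃ / m₂^(3/2) = -22743.00000 / 14550.21429 ≈ -1.5631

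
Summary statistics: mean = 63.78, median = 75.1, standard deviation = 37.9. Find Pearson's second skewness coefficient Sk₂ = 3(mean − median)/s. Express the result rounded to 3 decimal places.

-0.896

Sk₂ = 3(63.78 − 75.1) / 37.9 = 3 × -11.3200 / 37.9
    = -33.9600 / 37.9 ≈ -0.896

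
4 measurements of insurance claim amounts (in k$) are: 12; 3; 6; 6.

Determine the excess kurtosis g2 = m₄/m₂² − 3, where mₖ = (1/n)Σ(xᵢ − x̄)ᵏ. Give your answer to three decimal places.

x̄ = 6.7500
Σ(xᵢ − x̄)² = 42.7500 ⇒ m₂ = 10.68750
Σ(xᵢ − x̄)⁴ = 958.0781 ⇒ m₄ = 239.51953
m₂² = 114.22266
g2 = m₄/m₂² − 3 = 2.09695 − 3 ≈ -0.903

-0.903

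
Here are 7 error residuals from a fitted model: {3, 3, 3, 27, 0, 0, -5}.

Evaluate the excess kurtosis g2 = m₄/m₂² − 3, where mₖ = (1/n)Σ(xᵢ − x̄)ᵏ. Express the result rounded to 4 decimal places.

x̄ = 4.4286
Σ(xᵢ − x̄)² = 643.7143 ⇒ m₂ = 91.95918
Σ(xᵢ − x̄)⁴ = 268243.6793 ⇒ m₄ = 38320.52561
m₂² = 8456.49146
g2 = m₄/m₂² − 3 = 4.53149 − 3 ≈ 1.5315

1.5315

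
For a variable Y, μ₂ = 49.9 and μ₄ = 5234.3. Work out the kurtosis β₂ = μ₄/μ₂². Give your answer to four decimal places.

μ₂² = 49.9² = 2490.01000
μ₄/μ₂² = 5234.3 / 2490.01000 = 2.10212
β₂ ≈ 2.1021

2.1021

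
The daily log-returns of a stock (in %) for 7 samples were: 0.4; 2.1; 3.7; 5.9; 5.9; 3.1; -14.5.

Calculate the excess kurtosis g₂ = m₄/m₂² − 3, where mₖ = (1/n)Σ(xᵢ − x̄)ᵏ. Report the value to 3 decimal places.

1.478

x̄ = 0.9429
Σ(xᵢ − x̄)² = 301.5171 ⇒ m₂ = 43.07388
Σ(xᵢ − x̄)⁴ = 58162.5977 ⇒ m₄ = 8308.94253
m₂² = 1855.35893
g₂ = m₄/m₂² − 3 = 4.47835 − 3 ≈ 1.478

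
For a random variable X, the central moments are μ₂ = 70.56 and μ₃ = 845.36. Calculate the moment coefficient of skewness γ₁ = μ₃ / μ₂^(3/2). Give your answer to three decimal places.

1.426

σ = √μ₂ = √70.56 = 8.40000
σ³ = μ₂^(3/2) = 592.70400
γ₁ = μ₃/σ³ = 845.36 / 592.70400 ≈ 1.426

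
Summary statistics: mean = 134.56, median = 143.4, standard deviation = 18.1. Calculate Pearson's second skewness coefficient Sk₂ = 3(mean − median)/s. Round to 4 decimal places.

Sk₂ = 3(134.56 − 143.4) / 18.1 = 3 × -8.8400 / 18.1
    = -26.5200 / 18.1 ≈ -1.4652

-1.4652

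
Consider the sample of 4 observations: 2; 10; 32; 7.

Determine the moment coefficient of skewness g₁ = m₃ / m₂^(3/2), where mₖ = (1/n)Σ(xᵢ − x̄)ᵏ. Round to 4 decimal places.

0.9397

x̄ = (2 + 10 + 32 + 7) / 4 = 12.7500
deviations (xᵢ − x̄): -10.7500, -2.7500, 19.2500, -5.7500
Σ(xᵢ − x̄)² = 526.7500 ⇒ m₂ = 526.7500/4 = 131.68750
Σ(xᵢ − x̄)³ = 5680.1250 ⇒ m₃ = 5680.1250/4 = 1420.03125
m₂^(3/2) = 131.68750^(1.5) = 1511.18220
g₁ = m₃ / m₂^(3/2) = 1420.03125 / 1511.18220 ≈ 0.9397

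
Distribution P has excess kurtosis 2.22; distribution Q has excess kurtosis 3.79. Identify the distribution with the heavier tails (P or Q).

Higher excess kurtosis ⇒ heavier tails relative to the normal distribution.
2.22 vs 3.79: the larger is 3.79, so Q has heavier tails.

Q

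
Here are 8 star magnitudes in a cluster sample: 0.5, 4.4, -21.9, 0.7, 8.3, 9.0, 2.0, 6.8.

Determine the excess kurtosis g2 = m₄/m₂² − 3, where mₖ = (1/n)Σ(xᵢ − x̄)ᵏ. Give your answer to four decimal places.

1.9578

x̄ = 1.2250
Σ(xᵢ − x̄)² = 687.8350 ⇒ m₂ = 85.97938
Σ(xᵢ − x̄)⁴ = 293202.4546 ⇒ m₄ = 36650.30682
m₂² = 7392.45293
g2 = m₄/m₂² − 3 = 4.95780 − 3 ≈ 1.9578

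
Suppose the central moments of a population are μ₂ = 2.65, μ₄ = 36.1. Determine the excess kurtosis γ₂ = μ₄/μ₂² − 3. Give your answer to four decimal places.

2.1406

μ₂² = 2.65² = 7.02250
μ₄/μ₂² = 36.1 / 7.02250 = 5.14062
γ₂ = 5.14062 − 3 ≈ 2.1406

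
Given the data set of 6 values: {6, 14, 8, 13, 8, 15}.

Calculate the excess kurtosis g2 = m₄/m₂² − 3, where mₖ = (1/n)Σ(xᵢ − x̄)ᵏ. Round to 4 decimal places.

x̄ = 10.6667
Σ(xᵢ − x̄)² = 71.3333 ⇒ m₂ = 11.88889
Σ(xᵢ − x̄)⁴ = 1081.1111 ⇒ m₄ = 180.18519
m₂² = 141.34568
g2 = m₄/m₂² − 3 = 1.27478 − 3 ≈ -1.7252

-1.7252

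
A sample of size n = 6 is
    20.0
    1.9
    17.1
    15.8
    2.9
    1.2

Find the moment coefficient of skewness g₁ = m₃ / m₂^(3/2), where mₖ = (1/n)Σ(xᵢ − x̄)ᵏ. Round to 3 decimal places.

x̄ = (20.0 + 1.9 + 17.1 + 15.8 + 2.9 + 1.2) / 6 = 9.8167
deviations (xᵢ − x̄): 10.1833, -7.9167, 7.2833, 5.9833, -6.9167, -8.6167
Σ(xᵢ − x̄)² = 377.3083 ⇒ m₂ = 377.3083/6 = 62.88472
Σ(xᵢ − x̄)³ = 189.7556 ⇒ m₃ = 189.7556/6 = 31.62593
m₂^(3/2) = 62.88472^(1.5) = 498.67514
g₁ = m₃ / m₂^(3/2) = 31.62593 / 498.67514 ≈ 0.063

0.063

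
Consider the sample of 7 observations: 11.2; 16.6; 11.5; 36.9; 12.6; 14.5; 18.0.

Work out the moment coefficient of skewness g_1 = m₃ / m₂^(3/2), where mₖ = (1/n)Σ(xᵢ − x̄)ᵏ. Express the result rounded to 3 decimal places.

x̄ = (11.2 + 16.6 + 11.5 + 36.9 + 12.6 + 14.5 + 18.0) / 7 = 17.3286
deviations (xᵢ − x̄): -6.1286, -0.7286, -5.8286, 19.5714, -4.7286, -2.8286, 0.6714
Σ(xᵢ − x̄)² = 485.9143 ⇒ m₂ = 485.9143/7 = 69.41633
Σ(xᵢ − x̄)³ = 6940.0180 ⇒ m₃ = 6940.0180/7 = 991.43115
m₂^(3/2) = 69.41633^(1.5) = 578.35227
g_1 = m₃ / m₂^(3/2) = 991.43115 / 578.35227 ≈ 1.714

1.714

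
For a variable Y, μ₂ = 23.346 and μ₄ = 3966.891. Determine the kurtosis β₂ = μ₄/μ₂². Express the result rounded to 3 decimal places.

μ₂² = 23.346² = 545.03572
μ₄/μ₂² = 3966.891 / 545.03572 = 7.27822
β₂ ≈ 7.278

7.278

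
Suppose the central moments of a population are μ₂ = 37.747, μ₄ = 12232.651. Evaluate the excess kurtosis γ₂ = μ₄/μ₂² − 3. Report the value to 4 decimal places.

5.5853

μ₂² = 37.747² = 1424.83601
μ₄/μ₂² = 12232.651 / 1424.83601 = 8.58530
γ₂ = 8.58530 − 3 ≈ 5.5853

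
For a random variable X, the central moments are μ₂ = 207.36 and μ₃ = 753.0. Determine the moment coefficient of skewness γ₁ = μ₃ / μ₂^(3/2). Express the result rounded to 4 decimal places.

0.2522

σ = √μ₂ = √207.36 = 14.40000
σ³ = μ₂^(3/2) = 2985.98400
γ₁ = μ₃/σ³ = 753.0 / 2985.98400 ≈ 0.2522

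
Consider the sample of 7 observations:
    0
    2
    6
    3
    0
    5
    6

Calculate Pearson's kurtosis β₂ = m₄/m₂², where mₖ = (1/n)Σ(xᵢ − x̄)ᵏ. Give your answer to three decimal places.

1.434

x̄ = 3.1429
Σ(xᵢ − x̄)² = 40.8571 ⇒ m₂ = 5.83673
Σ(xᵢ − x̄)⁴ = 342.0117 ⇒ m₄ = 48.85881
m₂² = 34.06747
β₂ = m₄/m₂² = 48.85881 / 34.06747 ≈ 1.434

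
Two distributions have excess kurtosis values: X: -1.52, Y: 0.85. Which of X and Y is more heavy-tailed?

Higher excess kurtosis ⇒ heavier tails relative to the normal distribution.
-1.52 vs 0.85: the larger is 0.85, so Y has heavier tails. (Y is leptokurtic — heavier-than-normal tails; the other is platykurtic.)

Y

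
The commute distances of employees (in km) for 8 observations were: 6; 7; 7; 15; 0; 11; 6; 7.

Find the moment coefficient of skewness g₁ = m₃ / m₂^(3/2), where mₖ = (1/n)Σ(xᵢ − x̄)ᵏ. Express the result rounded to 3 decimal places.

x̄ = (6 + 7 + 7 + 15 + 0 + 11 + 6 + 7) / 8 = 7.3750
deviations (xᵢ − x̄): -1.3750, -0.3750, -0.3750, 7.6250, -7.3750, 3.6250, -1.3750, -0.3750
Σ(xᵢ − x̄)² = 129.8750 ⇒ m₂ = 129.8750/8 = 16.23438
Σ(xᵢ − x̄)³ = 84.4688 ⇒ m₃ = 84.4688/8 = 10.55859
m₂^(3/2) = 16.23438^(1.5) = 65.41139
g₁ = m₃ / m₂^(3/2) = 10.55859 / 65.41139 ≈ 0.161

0.161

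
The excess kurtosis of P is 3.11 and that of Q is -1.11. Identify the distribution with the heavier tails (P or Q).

Higher excess kurtosis ⇒ heavier tails relative to the normal distribution.
3.11 vs -1.11: the larger is 3.11, so P has heavier tails. (P is leptokurtic — heavier-than-normal tails; the other is platykurtic.)

P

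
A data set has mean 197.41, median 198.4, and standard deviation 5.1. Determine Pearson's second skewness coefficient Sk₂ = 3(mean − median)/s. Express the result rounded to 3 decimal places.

-0.582

Sk₂ = 3(197.41 − 198.4) / 5.1 = 3 × -0.9900 / 5.1
    = -2.9700 / 5.1 ≈ -0.582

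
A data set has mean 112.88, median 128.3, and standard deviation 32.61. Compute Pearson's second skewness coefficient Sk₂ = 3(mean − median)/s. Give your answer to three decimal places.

-1.419

Sk₂ = 3(112.88 − 128.3) / 32.61 = 3 × -15.4200 / 32.61
    = -46.2600 / 32.61 ≈ -1.419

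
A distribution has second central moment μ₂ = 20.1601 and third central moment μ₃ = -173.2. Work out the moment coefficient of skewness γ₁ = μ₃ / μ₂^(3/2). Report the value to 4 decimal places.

-1.9134

σ = √μ₂ = √20.1601 = 4.49000
σ³ = μ₂^(3/2) = 90.51885
γ₁ = μ₃/σ³ = -173.2 / 90.51885 ≈ -1.9134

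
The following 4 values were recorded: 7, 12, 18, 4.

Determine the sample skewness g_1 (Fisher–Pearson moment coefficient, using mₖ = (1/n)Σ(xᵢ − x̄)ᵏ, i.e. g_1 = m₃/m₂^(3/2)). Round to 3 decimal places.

x̄ = (7 + 12 + 18 + 4) / 4 = 10.2500
deviations (xᵢ − x̄): -3.2500, 1.7500, 7.7500, -6.2500
Σ(xᵢ − x̄)² = 112.7500 ⇒ m₂ = 112.7500/4 = 28.18750
Σ(xᵢ − x̄)³ = 192.3750 ⇒ m₃ = 192.3750/4 = 48.09375
m₂^(3/2) = 28.18750^(1.5) = 149.65280
g_1 = m₃ / m₂^(3/2) = 48.09375 / 149.65280 ≈ 0.321

0.321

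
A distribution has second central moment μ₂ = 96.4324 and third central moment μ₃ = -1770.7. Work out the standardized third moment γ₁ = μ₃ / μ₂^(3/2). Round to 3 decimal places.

σ = √μ₂ = √96.4324 = 9.82000
σ³ = μ₂^(3/2) = 946.96617
γ₁ = μ₃/σ³ = -1770.7 / 946.96617 ≈ -1.870

-1.870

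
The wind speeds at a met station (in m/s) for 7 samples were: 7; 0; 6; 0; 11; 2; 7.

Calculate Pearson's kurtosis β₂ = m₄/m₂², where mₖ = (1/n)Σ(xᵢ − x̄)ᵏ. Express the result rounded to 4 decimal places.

x̄ = 4.7143
Σ(xᵢ − x̄)² = 103.4286 ⇒ m₂ = 14.77551
Σ(xᵢ − x̄)⁴ = 2660.5131 ⇒ m₄ = 380.07330
m₂² = 218.31570
β₂ = m₄/m₂² = 380.07330 / 218.31570 ≈ 1.7409

1.7409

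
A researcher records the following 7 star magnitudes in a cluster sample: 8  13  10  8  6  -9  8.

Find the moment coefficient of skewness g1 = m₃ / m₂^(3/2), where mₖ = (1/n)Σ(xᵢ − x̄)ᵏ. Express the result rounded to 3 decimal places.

x̄ = (8 + 13 + 10 + 8 + 6 - 9 + 8) / 7 = 6.2857
deviations (xᵢ − x̄): 1.7143, 6.7143, 3.7143, 1.7143, -0.2857, -15.2857, 1.7143
Σ(xᵢ − x̄)² = 301.4286 ⇒ m₂ = 301.4286/7 = 43.06122
Σ(xᵢ − x̄)³ = -3202.5306 ⇒ m₃ = -3202.5306/7 = -457.50437
m₂^(3/2) = 43.06122^(1.5) = 282.57228
g1 = m₃ / m₂^(3/2) = -457.50437 / 282.57228 ≈ -1.619

-1.619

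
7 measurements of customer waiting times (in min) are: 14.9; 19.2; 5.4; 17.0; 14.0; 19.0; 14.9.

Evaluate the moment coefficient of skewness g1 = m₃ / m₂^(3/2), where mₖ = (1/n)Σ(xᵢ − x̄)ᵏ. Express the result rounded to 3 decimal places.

x̄ = (14.9 + 19.2 + 5.4 + 17.0 + 14.0 + 19.0 + 14.9) / 7 = 14.9143
deviations (xᵢ − x̄): -0.0143, 4.2857, -9.5143, 2.0857, -0.9143, 4.0857, -0.0143
Σ(xᵢ − x̄)² = 130.7686 ⇒ m₂ = 130.7686/7 = 18.68122
Σ(xᵢ − x̄)³ = -706.0194 ⇒ m₃ = -706.0194/7 = -100.85991
m₂^(3/2) = 18.68122^(1.5) = 80.74358
g1 = m₃ / m₂^(3/2) = -100.85991 / 80.74358 ≈ -1.249

-1.249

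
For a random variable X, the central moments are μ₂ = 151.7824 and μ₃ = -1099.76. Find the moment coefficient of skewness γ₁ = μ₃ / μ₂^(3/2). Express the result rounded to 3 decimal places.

σ = √μ₂ = √151.7824 = 12.32000
σ³ = μ₂^(3/2) = 1869.95917
γ₁ = μ₃/σ³ = -1099.76 / 1869.95917 ≈ -0.588

-0.588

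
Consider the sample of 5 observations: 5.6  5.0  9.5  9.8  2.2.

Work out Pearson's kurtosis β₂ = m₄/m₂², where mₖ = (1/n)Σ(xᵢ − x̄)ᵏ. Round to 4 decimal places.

x̄ = 6.4200
Σ(xᵢ − x̄)² = 41.4080 ⇒ m₂ = 8.28160
Σ(xᵢ − x̄)⁴ = 542.1658 ⇒ m₄ = 108.43316
m₂² = 68.58490
β₂ = m₄/m₂² = 108.43316 / 68.58490 ≈ 1.5810

1.5810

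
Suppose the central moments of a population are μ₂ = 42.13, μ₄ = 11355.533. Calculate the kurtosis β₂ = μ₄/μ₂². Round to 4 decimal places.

μ₂² = 42.13² = 1774.93690
μ₄/μ₂² = 11355.533 / 1774.93690 = 6.39771
β₂ ≈ 6.3977

6.3977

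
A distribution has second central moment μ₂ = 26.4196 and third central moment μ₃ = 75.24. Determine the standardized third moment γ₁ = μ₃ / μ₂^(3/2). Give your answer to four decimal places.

σ = √μ₂ = √26.4196 = 5.14000
σ³ = μ₂^(3/2) = 135.79674
γ₁ = μ₃/σ³ = 75.24 / 135.79674 ≈ 0.5541

0.5541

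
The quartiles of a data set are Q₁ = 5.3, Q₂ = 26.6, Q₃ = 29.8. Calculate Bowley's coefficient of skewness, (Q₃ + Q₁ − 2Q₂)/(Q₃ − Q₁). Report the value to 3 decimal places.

numerator: Q₃ + Q₁ − 2Q₂ = 29.8 + 5.3 − 2×26.6 = -18.1000
denominator: Q₃ − Q₁ = 29.8 − 5.3 = 24.5000
Bowley skewness = -18.1000 / 24.5000 ≈ -0.739

-0.739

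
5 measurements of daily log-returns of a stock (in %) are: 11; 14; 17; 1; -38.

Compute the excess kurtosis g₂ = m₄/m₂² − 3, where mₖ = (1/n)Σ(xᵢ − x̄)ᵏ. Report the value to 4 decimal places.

-0.1124

x̄ = 1.0000
Σ(xᵢ − x̄)² = 2046.0000 ⇒ m₂ = 409.20000
Σ(xᵢ − x̄)⁴ = 2417538.0000 ⇒ m₄ = 483507.60000
m₂² = 167444.64000
g₂ = m₄/m₂² − 3 = 2.88757 − 3 ≈ -0.1124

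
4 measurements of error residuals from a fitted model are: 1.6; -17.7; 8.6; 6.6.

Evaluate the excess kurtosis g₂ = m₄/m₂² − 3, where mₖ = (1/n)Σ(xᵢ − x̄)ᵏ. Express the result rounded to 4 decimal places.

-0.8362

x̄ = -0.2250
Σ(xᵢ − x̄)² = 433.1675 ⇒ m₂ = 108.29187
Σ(xᵢ − x̄)⁴ = 101500.5118 ⇒ m₄ = 25375.12795
m₂² = 11727.13019
g₂ = m₄/m₂² − 3 = 2.16380 − 3 ≈ -0.8362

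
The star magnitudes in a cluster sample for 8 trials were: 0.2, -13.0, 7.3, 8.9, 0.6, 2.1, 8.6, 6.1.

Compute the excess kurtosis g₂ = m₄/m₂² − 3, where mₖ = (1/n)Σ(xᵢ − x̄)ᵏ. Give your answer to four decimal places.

0.8033

x̄ = 2.6000
Σ(xᵢ − x̄)² = 363.4000 ⇒ m₂ = 45.42500
Σ(xᵢ − x̄)⁴ = 62782.6564 ⇒ m₄ = 7847.83205
m₂² = 2063.43063
g₂ = m₄/m₂² − 3 = 3.80329 − 3 ≈ 0.8033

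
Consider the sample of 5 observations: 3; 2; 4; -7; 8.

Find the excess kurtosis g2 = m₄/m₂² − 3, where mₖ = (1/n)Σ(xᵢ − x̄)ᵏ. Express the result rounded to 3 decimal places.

-0.355

x̄ = 2.0000
Σ(xᵢ − x̄)² = 122.0000 ⇒ m₂ = 24.40000
Σ(xᵢ − x̄)⁴ = 7874.0000 ⇒ m₄ = 1574.80000
m₂² = 595.36000
g2 = m₄/m₂² − 3 = 2.64512 − 3 ≈ -0.355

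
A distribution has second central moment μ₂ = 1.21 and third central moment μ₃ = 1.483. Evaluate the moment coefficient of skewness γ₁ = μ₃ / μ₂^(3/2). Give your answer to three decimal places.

σ = √μ₂ = √1.21 = 1.10000
σ³ = μ₂^(3/2) = 1.33100
γ₁ = μ₃/σ³ = 1.483 / 1.33100 ≈ 1.114

1.114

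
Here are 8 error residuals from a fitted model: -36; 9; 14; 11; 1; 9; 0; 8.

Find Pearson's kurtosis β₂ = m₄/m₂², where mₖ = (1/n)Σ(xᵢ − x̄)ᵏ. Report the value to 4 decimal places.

5.1848

x̄ = 2.0000
Σ(xᵢ − x̄)² = 1808.0000 ⇒ m₂ = 226.00000
Σ(xᵢ − x̄)⁴ = 2118548.0000 ⇒ m₄ = 264818.50000
m₂² = 51076.00000
β₂ = m₄/m₂² = 264818.50000 / 51076.00000 ≈ 5.1848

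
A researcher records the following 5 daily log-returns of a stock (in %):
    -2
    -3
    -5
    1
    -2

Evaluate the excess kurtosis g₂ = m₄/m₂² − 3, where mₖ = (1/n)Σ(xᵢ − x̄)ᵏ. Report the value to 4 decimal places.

x̄ = -2.2000
Σ(xᵢ − x̄)² = 18.8000 ⇒ m₂ = 3.76000
Σ(xᵢ − x̄)⁴ = 166.7360 ⇒ m₄ = 33.34720
m₂² = 14.13760
g₂ = m₄/m₂² − 3 = 2.35876 − 3 ≈ -0.6412

-0.6412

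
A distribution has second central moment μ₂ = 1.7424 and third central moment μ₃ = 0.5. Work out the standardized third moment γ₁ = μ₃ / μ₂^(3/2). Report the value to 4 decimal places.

0.2174

σ = √μ₂ = √1.7424 = 1.32000
σ³ = μ₂^(3/2) = 2.29997
γ₁ = μ₃/σ³ = 0.5 / 2.29997 ≈ 0.2174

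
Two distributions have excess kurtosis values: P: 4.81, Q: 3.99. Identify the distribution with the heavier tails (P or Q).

P

Higher excess kurtosis ⇒ heavier tails relative to the normal distribution.
4.81 vs 3.99: the larger is 4.81, so P has heavier tails.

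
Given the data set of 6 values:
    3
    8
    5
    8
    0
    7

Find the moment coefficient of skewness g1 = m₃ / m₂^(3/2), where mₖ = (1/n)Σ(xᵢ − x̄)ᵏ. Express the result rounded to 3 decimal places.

x̄ = (3 + 8 + 5 + 8 + 0 + 7) / 6 = 5.1667
deviations (xᵢ − x̄): -2.1667, 2.8333, -0.1667, 2.8333, -5.1667, 1.8333
Σ(xᵢ − x̄)² = 50.8333 ⇒ m₂ = 50.8333/6 = 8.47222
Σ(xᵢ − x̄)³ = -96.4444 ⇒ m₃ = -96.4444/6 = -16.07407
m₂^(3/2) = 8.47222^(1.5) = 24.66017
g1 = m₃ / m₂^(3/2) = -16.07407 / 24.66017 ≈ -0.652

-0.652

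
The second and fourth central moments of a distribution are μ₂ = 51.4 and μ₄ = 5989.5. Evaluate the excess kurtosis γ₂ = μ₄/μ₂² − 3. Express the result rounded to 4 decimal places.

μ₂² = 51.4² = 2641.96000
μ₄/μ₂² = 5989.5 / 2641.96000 = 2.26707
γ₂ = 2.26707 − 3 ≈ -0.7329

-0.7329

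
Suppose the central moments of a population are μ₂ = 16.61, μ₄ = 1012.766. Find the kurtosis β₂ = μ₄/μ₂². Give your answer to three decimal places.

μ₂² = 16.61² = 275.89210
μ₄/μ₂² = 1012.766 / 275.89210 = 3.67088
β₂ ≈ 3.671

3.671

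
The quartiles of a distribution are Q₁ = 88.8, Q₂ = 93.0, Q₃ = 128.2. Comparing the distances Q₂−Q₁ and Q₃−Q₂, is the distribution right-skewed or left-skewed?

Q₂ − Q₁ = 4.2;  Q₃ − Q₂ = 35.2
Q₃ − Q₂ > Q₂ − Q₁ ⇒ the upper half is more spread out ⇒ right-skewed.

right-skewed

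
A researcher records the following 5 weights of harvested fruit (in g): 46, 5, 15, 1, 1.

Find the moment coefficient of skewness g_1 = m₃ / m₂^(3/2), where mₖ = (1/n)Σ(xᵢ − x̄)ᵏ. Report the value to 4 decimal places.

x̄ = (46 + 5 + 15 + 1 + 1) / 5 = 13.6000
deviations (xᵢ − x̄): 32.4000, -8.6000, 1.4000, -12.6000, -12.6000
Σ(xᵢ − x̄)² = 1443.2000 ⇒ m₂ = 1443.2000/5 = 288.64000
Σ(xᵢ − x̄)³ = 29378.1600 ⇒ m₃ = 29378.1600/5 = 5875.63200
m₂^(3/2) = 288.64000^(1.5) = 4903.82286
g_1 = m₃ / m₂^(3/2) = 5875.63200 / 4903.82286 ≈ 1.1982

1.1982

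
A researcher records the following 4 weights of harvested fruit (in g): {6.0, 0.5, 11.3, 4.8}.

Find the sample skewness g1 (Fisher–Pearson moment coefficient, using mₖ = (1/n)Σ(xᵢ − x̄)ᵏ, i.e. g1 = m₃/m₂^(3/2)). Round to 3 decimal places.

x̄ = (6.0 + 0.5 + 11.3 + 4.8) / 4 = 5.6500
deviations (xᵢ − x̄): 0.3500, -5.1500, 5.6500, -0.8500
Σ(xᵢ − x̄)² = 59.2900 ⇒ m₂ = 59.2900/4 = 14.82250
Σ(xᵢ − x̄)³ = 43.2000 ⇒ m₃ = 43.2000/4 = 10.80000
m₂^(3/2) = 14.82250^(1.5) = 57.06663
g1 = m₃ / m₂^(3/2) = 10.80000 / 57.06663 ≈ 0.189

0.189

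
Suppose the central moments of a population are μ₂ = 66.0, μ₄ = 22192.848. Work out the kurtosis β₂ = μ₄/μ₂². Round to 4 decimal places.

μ₂² = 66.0² = 4356.00000
μ₄/μ₂² = 22192.848 / 4356.00000 = 5.09478
β₂ ≈ 5.0948

5.0948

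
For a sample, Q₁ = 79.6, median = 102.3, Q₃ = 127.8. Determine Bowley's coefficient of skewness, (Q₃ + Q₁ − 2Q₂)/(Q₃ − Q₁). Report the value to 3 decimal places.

numerator: Q₃ + Q₁ − 2Q₂ = 127.8 + 79.6 − 2×102.3 = 2.8000
denominator: Q₃ − Q₁ = 127.8 − 79.6 = 48.2000
Bowley skewness = 2.8000 / 48.2000 ≈ 0.058

0.058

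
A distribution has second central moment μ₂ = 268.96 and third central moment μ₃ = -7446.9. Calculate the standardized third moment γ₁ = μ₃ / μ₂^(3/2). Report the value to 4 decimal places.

σ = √μ₂ = √268.96 = 16.40000
σ³ = μ₂^(3/2) = 4410.94400
γ₁ = μ₃/σ³ = -7446.9 / 4410.94400 ≈ -1.6883

-1.6883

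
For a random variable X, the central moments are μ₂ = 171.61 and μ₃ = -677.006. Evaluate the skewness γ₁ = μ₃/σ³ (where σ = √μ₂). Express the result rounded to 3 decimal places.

-0.301

σ = √μ₂ = √171.61 = 13.10000
σ³ = μ₂^(3/2) = 2248.09100
γ₁ = μ₃/σ³ = -677.006 / 2248.09100 ≈ -0.301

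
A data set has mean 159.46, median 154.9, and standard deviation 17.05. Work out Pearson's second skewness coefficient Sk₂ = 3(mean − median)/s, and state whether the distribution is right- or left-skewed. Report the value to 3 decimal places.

Sk₂ = 3(159.46 − 154.9) / 17.05 = 3 × 4.5600 / 17.05
    = 13.6800 / 17.05 ≈ 0.802
Sk₂ > 0 ⇒ mean > median ⇒ right-skewed (positive skew).

0.802, right-skewed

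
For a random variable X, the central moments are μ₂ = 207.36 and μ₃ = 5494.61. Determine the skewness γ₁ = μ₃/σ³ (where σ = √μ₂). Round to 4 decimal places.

σ = √μ₂ = √207.36 = 14.40000
σ³ = μ₂^(3/2) = 2985.98400
γ₁ = μ₃/σ³ = 5494.61 / 2985.98400 ≈ 1.8401

1.8401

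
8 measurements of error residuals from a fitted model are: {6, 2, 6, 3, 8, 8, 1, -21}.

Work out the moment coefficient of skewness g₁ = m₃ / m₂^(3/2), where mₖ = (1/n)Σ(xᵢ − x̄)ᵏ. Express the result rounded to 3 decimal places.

x̄ = (6 + 2 + 6 + 3 + 8 + 8 + 1 - 21) / 8 = 1.6250
deviations (xᵢ − x̄): 4.3750, 0.3750, 4.3750, 1.3750, 6.3750, 6.3750, -0.6250, -22.6250
Σ(xᵢ − x̄)² = 633.8750 ⇒ m₂ = 633.8750/8 = 79.23438
Σ(xᵢ − x̄)³ = -10893.4688 ⇒ m₃ = -10893.4688/8 = -1361.68359
m₂^(3/2) = 79.23438^(1.5) = 705.29443
g₁ = m₃ / m₂^(3/2) = -1361.68359 / 705.29443 ≈ -1.931

-1.931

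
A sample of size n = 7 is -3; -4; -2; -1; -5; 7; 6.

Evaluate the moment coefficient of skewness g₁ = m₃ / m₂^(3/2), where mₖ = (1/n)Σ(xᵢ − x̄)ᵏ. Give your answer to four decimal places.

0.7291

x̄ = (-3 - 4 - 2 - 1 - 5 + 7 + 6) / 7 = -0.2857
deviations (xᵢ − x̄): -2.7143, -3.7143, -1.7143, -0.7143, -4.7143, 7.2857, 6.2857
Σ(xᵢ − x̄)² = 139.4286 ⇒ m₂ = 139.4286/7 = 19.91837
Σ(xᵢ − x̄)³ = 453.6735 ⇒ m₃ = 453.6735/7 = 64.81050
m₂^(3/2) = 19.91837^(1.5) = 88.89567
g₁ = m₃ / m₂^(3/2) = 64.81050 / 88.89567 ≈ 0.7291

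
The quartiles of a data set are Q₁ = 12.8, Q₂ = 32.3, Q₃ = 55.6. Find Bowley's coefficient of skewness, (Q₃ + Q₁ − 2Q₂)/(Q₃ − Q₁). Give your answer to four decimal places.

0.0888

numerator: Q₃ + Q₁ − 2Q₂ = 55.6 + 12.8 − 2×32.3 = 3.8000
denominator: Q₃ − Q₁ = 55.6 − 12.8 = 42.8000
Bowley skewness = 3.8000 / 42.8000 ≈ 0.0888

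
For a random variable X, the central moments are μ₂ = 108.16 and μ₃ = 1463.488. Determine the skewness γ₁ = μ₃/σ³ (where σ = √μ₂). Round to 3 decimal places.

1.301

σ = √μ₂ = √108.16 = 10.40000
σ³ = μ₂^(3/2) = 1124.86400
γ₁ = μ₃/σ³ = 1463.488 / 1124.86400 ≈ 1.301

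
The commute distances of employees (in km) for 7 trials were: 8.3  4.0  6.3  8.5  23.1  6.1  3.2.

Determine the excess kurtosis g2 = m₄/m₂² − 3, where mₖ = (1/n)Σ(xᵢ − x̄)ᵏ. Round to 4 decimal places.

x̄ = 8.5000
Σ(xᵢ − x̄)² = 272.1400 ⇒ m₂ = 38.87714
Σ(xᵢ − x̄)⁴ = 46692.9010 ⇒ m₄ = 6670.41443
m₂² = 1511.43224
g2 = m₄/m₂² − 3 = 4.41331 − 3 ≈ 1.4133

1.4133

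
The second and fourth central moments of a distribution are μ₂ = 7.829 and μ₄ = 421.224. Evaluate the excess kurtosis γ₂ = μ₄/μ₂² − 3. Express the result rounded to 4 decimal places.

3.8723

μ₂² = 7.829² = 61.29324
μ₄/μ₂² = 421.224 / 61.29324 = 6.87227
γ₂ = 6.87227 − 3 ≈ 3.8723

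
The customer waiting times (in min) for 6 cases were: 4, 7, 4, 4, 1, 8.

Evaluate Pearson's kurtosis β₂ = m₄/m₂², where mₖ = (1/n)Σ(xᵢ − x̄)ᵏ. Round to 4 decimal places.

2.0439

x̄ = 4.6667
Σ(xᵢ − x̄)² = 31.3333 ⇒ m₂ = 5.22222
Σ(xᵢ − x̄)⁴ = 334.4444 ⇒ m₄ = 55.74074
m₂² = 27.27160
β₂ = m₄/m₂² = 55.74074 / 27.27160 ≈ 2.0439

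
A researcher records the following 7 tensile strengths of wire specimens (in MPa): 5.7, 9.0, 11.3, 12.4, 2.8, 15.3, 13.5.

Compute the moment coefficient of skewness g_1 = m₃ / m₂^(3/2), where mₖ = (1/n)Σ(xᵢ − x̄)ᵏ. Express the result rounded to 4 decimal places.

x̄ = (5.7 + 9.0 + 11.3 + 12.4 + 2.8 + 15.3 + 13.5) / 7 = 10.0000
deviations (xᵢ − x̄): -4.3000, -1.0000, 1.3000, 2.4000, -7.2000, 5.3000, 3.5000
Σ(xᵢ − x̄)² = 119.1200 ⇒ m₂ = 119.1200/7 = 17.01714
Σ(xᵢ − x̄)³ = -245.9820 ⇒ m₃ = -245.9820/7 = -35.14029
m₂^(3/2) = 17.01714^(1.5) = 70.19885
g_1 = m₃ / m₂^(3/2) = -35.14029 / 70.19885 ≈ -0.5006

-0.5006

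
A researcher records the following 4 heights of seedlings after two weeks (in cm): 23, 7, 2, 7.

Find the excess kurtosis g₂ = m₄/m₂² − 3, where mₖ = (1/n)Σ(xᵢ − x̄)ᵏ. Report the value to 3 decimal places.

-0.802

x̄ = 9.7500
Σ(xᵢ − x̄)² = 250.7500 ⇒ m₂ = 62.68750
Σ(xᵢ − x̄)⁴ = 34544.0781 ⇒ m₄ = 8636.01953
m₂² = 3929.72266
g₂ = m₄/m₂² − 3 = 2.19762 − 3 ≈ -0.802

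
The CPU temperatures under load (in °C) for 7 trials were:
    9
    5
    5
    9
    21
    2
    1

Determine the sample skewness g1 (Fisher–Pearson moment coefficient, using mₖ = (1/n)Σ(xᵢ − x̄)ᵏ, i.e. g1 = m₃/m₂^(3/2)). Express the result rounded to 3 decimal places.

1.213

x̄ = (9 + 5 + 5 + 9 + 21 + 2 + 1) / 7 = 7.4286
deviations (xᵢ − x̄): 1.5714, -2.4286, -2.4286, 1.5714, 13.5714, -5.4286, -6.4286
Σ(xᵢ − x̄)² = 271.7143 ⇒ m₂ = 271.7143/7 = 38.81633
Σ(xᵢ − x̄)³ = 2053.1020 ⇒ m₃ = 2053.1020/7 = 293.30029
m₂^(3/2) = 38.81633^(1.5) = 241.83639
g1 = m₃ / m₂^(3/2) = 293.30029 / 241.83639 ≈ 1.213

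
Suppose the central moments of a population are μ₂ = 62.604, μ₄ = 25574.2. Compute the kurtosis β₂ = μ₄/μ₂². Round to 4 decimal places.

6.5253

μ₂² = 62.604² = 3919.26082
μ₄/μ₂² = 25574.2 / 3919.26082 = 6.52526
β₂ ≈ 6.5253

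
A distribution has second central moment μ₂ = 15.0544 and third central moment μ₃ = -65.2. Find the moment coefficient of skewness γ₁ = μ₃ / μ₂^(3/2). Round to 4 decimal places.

-1.1162

σ = √μ₂ = √15.0544 = 3.88000
σ³ = μ₂^(3/2) = 58.41107
γ₁ = μ₃/σ³ = -65.2 / 58.41107 ≈ -1.1162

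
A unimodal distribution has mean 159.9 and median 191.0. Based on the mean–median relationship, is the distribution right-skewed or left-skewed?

left-skewed

mean − median = 159.9 − 191.0 = -31.1
mean < median ⇒ the longer tail is on the left ⇒ left-skewed (negatively skewed).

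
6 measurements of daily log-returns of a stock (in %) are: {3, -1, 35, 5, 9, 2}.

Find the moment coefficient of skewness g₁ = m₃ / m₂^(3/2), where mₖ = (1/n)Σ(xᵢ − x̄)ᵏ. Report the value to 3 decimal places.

1.546

x̄ = (3 - 1 + 35 + 5 + 9 + 2) / 6 = 8.8333
deviations (xᵢ − x̄): -5.8333, -9.8333, 26.1667, -3.8333, 0.1667, -6.8333
Σ(xᵢ − x̄)² = 876.8333 ⇒ m₂ = 876.8333/6 = 146.13889
Σ(xᵢ − x̄)³ = 16391.4444 ⇒ m₃ = 16391.4444/6 = 2731.90741
m₂^(3/2) = 146.13889^(1.5) = 1766.64261
g₁ = m₃ / m₂^(3/2) = 2731.90741 / 1766.64261 ≈ 1.546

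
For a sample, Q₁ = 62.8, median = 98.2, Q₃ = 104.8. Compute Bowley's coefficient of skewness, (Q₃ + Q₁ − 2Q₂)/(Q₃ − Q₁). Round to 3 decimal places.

-0.686

numerator: Q₃ + Q₁ − 2Q₂ = 104.8 + 62.8 − 2×98.2 = -28.8000
denominator: Q₃ − Q₁ = 104.8 − 62.8 = 42.0000
Bowley skewness = -28.8000 / 42.0000 ≈ -0.686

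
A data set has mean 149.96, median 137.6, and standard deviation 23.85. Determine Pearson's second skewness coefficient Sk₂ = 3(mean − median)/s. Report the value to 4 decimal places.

Sk₂ = 3(149.96 − 137.6) / 23.85 = 3 × 12.3600 / 23.85
    = 37.0800 / 23.85 ≈ 1.5547

1.5547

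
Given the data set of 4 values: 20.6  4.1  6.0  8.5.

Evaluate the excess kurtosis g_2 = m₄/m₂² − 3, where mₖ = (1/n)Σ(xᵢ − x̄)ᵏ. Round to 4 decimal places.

x̄ = 9.8000
Σ(xᵢ − x̄)² = 165.2600 ⇒ m₂ = 41.31500
Σ(xᵢ − x̄)⁴ = 14871.8594 ⇒ m₄ = 3717.96485
m₂² = 1706.92923
g_2 = m₄/m₂² − 3 = 2.17816 − 3 ≈ -0.8218

-0.8218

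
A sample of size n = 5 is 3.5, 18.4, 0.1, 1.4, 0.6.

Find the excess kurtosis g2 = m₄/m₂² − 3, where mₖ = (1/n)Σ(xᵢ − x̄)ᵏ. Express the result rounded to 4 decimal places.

x̄ = 4.8000
Σ(xᵢ − x̄)² = 237.9400 ⇒ m₂ = 47.58800
Σ(xᵢ − x̄)⁴ = 35145.8290 ⇒ m₄ = 7029.16580
m₂² = 2264.61774
g2 = m₄/m₂² − 3 = 3.10391 − 3 ≈ 0.1039

0.1039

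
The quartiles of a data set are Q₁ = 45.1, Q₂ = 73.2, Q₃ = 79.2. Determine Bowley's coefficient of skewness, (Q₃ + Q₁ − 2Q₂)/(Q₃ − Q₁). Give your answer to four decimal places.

-0.6481

numerator: Q₃ + Q₁ − 2Q₂ = 79.2 + 45.1 − 2×73.2 = -22.1000
denominator: Q₃ − Q₁ = 79.2 − 45.1 = 34.1000
Bowley skewness = -22.1000 / 34.1000 ≈ -0.6481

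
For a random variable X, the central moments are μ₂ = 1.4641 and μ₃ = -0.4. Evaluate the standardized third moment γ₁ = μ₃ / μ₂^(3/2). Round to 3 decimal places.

-0.226

σ = √μ₂ = √1.4641 = 1.21000
σ³ = μ₂^(3/2) = 1.77156
γ₁ = μ₃/σ³ = -0.4 / 1.77156 ≈ -0.226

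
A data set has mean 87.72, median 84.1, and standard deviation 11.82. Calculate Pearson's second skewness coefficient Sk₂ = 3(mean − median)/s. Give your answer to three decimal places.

Sk₂ = 3(87.72 − 84.1) / 11.82 = 3 × 3.6200 / 11.82
    = 10.8600 / 11.82 ≈ 0.919

0.919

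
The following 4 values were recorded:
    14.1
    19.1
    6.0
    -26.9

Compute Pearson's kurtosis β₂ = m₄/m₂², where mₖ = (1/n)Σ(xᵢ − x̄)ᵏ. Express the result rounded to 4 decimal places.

x̄ = 3.0750
Σ(xᵢ − x̄)² = 1285.4075 ⇒ m₂ = 321.35188
Σ(xᵢ − x̄)⁴ = 888097.6873 ⇒ m₄ = 222024.42182
m₂² = 103267.02757
β₂ = m₄/m₂² = 222024.42182 / 103267.02757 ≈ 2.1500

2.1500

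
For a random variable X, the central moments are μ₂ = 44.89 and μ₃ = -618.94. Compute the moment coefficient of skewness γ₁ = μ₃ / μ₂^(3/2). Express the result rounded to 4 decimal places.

-2.0579

σ = √μ₂ = √44.89 = 6.70000
σ³ = μ₂^(3/2) = 300.76300
γ₁ = μ₃/σ³ = -618.94 / 300.76300 ≈ -2.0579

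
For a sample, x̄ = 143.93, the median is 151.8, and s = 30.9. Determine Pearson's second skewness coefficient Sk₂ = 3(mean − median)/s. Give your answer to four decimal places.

-0.7641

Sk₂ = 3(143.93 − 151.8) / 30.9 = 3 × -7.8700 / 30.9
    = -23.6100 / 30.9 ≈ -0.7641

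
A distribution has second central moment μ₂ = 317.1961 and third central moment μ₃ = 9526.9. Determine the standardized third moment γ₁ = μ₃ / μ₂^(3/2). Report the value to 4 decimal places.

σ = √μ₂ = √317.1961 = 17.81000
σ³ = μ₂^(3/2) = 5649.26254
γ₁ = μ₃/σ³ = 9526.9 / 5649.26254 ≈ 1.6864

1.6864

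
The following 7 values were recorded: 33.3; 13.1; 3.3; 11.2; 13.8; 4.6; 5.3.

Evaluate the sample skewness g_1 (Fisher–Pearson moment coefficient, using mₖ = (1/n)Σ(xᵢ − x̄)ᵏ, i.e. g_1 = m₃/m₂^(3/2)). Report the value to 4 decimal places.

x̄ = (33.3 + 13.1 + 3.3 + 11.2 + 13.8 + 4.6 + 5.3) / 7 = 12.0857
deviations (xᵢ − x̄): 21.2143, 1.0143, -8.7857, -0.8857, 1.7143, -7.4857, -6.7857
Σ(xᵢ − x̄)² = 634.0686 ⇒ m₂ = 634.0686/7 = 90.58122
Σ(xᵢ − x̄)³ = 8142.7074 ⇒ m₃ = 8142.7074/7 = 1163.24391
m₂^(3/2) = 90.58122^(1.5) = 862.09928
g_1 = m₃ / m₂^(3/2) = 1163.24391 / 862.09928 ≈ 1.3493

1.3493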